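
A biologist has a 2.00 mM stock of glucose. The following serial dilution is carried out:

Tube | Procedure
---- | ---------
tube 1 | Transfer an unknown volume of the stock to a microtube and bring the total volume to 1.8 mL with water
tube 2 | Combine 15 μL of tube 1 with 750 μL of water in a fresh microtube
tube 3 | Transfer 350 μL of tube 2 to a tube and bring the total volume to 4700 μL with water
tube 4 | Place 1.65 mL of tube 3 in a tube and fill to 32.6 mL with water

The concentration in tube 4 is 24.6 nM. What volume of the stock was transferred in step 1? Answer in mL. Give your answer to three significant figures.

Step 1: v brought to 1.8 mL → factor = 1.8 mL/v
Step 2: 15 μL + 750 μL = 765 μL total → factor 765/15 = 51
Step 3: 350 μL brought to 4700 μL → factor 4700/350 = 13.429
Step 4: 1.65 mL brought to 32.6 mL → factor 32.6/1.65 = 19.758
Product of known-step factors = 13531
Overall factor = 2.00 mM / (24.6 nM) = 81301
Step-1 factor = 81301 / 13531 = 6.0084
v = 1.8 mL / 6.0084 = 0.300 mL

0.300 mL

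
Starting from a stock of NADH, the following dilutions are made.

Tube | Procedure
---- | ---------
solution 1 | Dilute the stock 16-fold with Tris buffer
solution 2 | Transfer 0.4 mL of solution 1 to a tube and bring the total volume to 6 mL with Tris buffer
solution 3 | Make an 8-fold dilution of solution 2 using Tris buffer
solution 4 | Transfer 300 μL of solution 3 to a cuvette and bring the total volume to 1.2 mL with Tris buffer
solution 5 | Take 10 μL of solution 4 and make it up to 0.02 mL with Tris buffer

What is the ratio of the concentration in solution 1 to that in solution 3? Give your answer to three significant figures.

120

Step 1: 16-fold → factor 16
Step 2: 0.4 mL brought to 6 mL → factor 6/0.4 = 15
Step 3: 8-fold → factor 8
Dilution factor to solution 1 = 16; to solution 3 = 1920
[solution 1]/[solution 3] = (factor to solution 3)/(factor to solution 1) = 1920/16 = 120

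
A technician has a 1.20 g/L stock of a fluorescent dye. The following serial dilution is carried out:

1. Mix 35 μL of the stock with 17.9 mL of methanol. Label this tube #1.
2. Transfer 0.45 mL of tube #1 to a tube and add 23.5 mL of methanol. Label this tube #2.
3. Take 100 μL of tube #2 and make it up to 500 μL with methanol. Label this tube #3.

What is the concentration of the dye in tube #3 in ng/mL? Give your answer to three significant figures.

8.80 ng/mL

Step 1: 35 μL + 17.9 mL = 17935 μL total → factor 17935/35 = 512.43
Step 2: 0.45 mL + 23.5 mL = 23.95 mL total → factor 23.95/0.45 = 53.222
Step 3: 100 μL brought to 500 μL → factor 500/100 = 5
Overall dilution factor = 512.43 × 53.222 × 5 = 1.3636 × 10^5
Final = 1.20 g/L / 1.3636 × 10^5 = 8.800 × 10^-6 g/L = 8.80 ng/mL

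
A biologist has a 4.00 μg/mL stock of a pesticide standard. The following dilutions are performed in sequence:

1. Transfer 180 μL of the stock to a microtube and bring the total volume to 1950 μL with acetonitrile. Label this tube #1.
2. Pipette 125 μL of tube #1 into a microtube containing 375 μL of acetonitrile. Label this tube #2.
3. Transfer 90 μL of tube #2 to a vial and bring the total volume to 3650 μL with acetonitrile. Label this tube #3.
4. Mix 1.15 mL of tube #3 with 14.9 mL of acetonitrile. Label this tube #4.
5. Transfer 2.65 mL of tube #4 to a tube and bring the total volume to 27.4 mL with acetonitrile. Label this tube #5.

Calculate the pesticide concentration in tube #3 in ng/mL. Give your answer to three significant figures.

2.28 ng/mL

Step 1: 180 μL brought to 1950 μL → factor 1950/180 = 10.833
Step 2: 125 μL + 375 μL = 500 μL total → factor 500/125 = 4
Step 3: 90 μL brought to 3650 μL → factor 3650/90 = 40.556
Dilution factor through tube #3 = 10.833 × 4 × 40.556 = 1757.4
[tube #3] = 4.00 μg/mL / 1757.4 = 0.002276 μg/mL = 2.28 ng/mL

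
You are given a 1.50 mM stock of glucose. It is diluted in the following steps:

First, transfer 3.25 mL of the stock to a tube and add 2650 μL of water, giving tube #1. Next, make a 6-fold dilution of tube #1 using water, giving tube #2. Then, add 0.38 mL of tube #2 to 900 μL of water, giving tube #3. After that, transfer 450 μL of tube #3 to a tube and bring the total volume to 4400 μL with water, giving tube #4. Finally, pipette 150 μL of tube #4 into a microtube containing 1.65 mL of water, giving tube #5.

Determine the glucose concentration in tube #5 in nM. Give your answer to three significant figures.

Step 1: 3.25 mL + 2650 μL = 5.9 mL total → factor 5.9/3.25 = 1.8154
Step 2: 6-fold → factor 6
Step 3: 0.38 mL + 900 μL = 1.28 mL total → factor 1.28/0.38 = 3.3684
Step 4: 450 μL brought to 4400 μL → factor 4400/450 = 9.7778
Step 5: 150 μL + 1.65 mL = 1800 μL total → factor 1800/150 = 12
Overall dilution factor = 1.8154 × 6 × 3.3684 × 9.7778 × 12 = 4304.9
Final = 1.50 mM / 4304.9 = 0.0003484 mM = 348 nM

348 nM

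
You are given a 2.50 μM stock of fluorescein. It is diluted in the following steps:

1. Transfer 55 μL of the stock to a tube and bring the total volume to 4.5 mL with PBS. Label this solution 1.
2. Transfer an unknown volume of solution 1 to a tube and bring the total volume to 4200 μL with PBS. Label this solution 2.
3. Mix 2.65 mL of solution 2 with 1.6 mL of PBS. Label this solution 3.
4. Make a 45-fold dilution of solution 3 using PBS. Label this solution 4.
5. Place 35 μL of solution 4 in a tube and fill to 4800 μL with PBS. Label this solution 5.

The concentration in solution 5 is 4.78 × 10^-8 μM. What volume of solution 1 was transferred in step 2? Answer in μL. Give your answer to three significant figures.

Step 1: 55 μL brought to 4.5 mL → factor 4500/55 = 81.818
Step 2: v brought to 4200 μL → factor = 4200 μL/v
Step 3: 2.65 mL + 1.6 mL = 4.25 mL total → factor 4.25/2.65 = 1.6038
Step 4: 45-fold → factor 45
Step 5: 35 μL brought to 4800 μL → factor 4800/35 = 137.14
Product of known-step factors = 8.098 × 10^5
Overall factor = 2.50 μM / (4.78 × 10^-8 μM) = 5.2301 × 10^7
Step-2 factor = 5.2301 × 10^7 / 8.098 × 10^5 = 64.585
v = 4200 μL / 64.585 = 65.0 μL

65.0 μL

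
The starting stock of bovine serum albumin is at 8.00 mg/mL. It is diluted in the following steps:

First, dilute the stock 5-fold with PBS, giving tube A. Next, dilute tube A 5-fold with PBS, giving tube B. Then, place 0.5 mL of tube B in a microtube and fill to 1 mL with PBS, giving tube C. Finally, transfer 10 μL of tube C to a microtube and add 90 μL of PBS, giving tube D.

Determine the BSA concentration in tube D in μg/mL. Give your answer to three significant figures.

Step 1: 5-fold → factor 5
Step 2: 5-fold → factor 5
Step 3: 0.5 mL brought to 1 mL → factor 1/0.5 = 2
Step 4: 10 μL + 90 μL = 100 μL total → factor 100/10 = 10
Overall dilution factor = 5 × 5 × 2 × 10 = 500
Final = 8.00 mg/mL / 500 = 0.01600 mg/mL = 16.0 μg/mL

16.0 μg/mL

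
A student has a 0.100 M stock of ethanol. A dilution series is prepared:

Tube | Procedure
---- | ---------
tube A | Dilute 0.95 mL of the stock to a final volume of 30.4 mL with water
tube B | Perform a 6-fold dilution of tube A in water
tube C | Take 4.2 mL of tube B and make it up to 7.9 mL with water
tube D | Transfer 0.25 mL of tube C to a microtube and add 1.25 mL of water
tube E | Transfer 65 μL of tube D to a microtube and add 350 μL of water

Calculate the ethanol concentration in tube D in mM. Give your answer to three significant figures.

Step 1: 0.95 mL brought to 30.4 mL → factor 30.4/0.95 = 32
Step 2: 6-fold → factor 6
Step 3: 4.2 mL brought to 7.9 mL → factor 7.9/4.2 = 1.881
Step 4: 0.25 mL + 1.25 mL = 1.5 mL total → factor 1.5/0.25 = 6
Dilution factor through tube D = 32 × 6 × 1.881 × 6 = 2166.9
[tube D] = 0.100 M / 2166.9 = 4.615 × 10^-5 M = 0.0461 mM

0.0461 mM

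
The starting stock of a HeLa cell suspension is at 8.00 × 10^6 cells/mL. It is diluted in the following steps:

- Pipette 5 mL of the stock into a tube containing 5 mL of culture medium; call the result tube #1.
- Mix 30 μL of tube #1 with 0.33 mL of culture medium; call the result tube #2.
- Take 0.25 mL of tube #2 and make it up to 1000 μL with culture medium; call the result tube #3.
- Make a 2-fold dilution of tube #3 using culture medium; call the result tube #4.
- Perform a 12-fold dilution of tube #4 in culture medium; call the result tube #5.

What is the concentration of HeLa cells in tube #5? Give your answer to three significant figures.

Step 1: 5 mL + 5 mL = 10 mL total → factor 10/5 = 2
Step 2: 30 μL + 0.33 mL = 360 μL total → factor 360/30 = 12
Step 3: 0.25 mL brought to 1000 μL → factor 1/0.25 = 4
Step 4: 2-fold → factor 2
Step 5: 12-fold → factor 12
Overall dilution factor = 2 × 12 × 4 × 2 × 12 = 2304
Final = 8.00 × 10^6 cells/mL / 2304 = 3.47 × 10^3 cells/mL

3.47 × 10^3 cells/mL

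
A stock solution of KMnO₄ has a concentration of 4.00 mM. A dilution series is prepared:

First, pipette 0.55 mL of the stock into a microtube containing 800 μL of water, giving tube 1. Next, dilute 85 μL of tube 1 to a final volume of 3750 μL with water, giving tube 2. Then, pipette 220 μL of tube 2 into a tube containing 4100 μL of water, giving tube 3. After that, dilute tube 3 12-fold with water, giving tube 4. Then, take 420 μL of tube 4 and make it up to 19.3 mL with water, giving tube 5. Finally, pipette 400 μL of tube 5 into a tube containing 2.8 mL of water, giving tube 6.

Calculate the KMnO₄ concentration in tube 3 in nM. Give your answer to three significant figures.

1.88 × 10^3 nM

Step 1: 0.55 mL + 800 μL = 1.35 mL total → factor 1.35/0.55 = 2.4545
Step 2: 85 μL brought to 3750 μL → factor 3750/85 = 44.118
Step 3: 220 μL + 4100 μL = 4320 μL total → factor 4320/220 = 19.636
Dilution factor through tube 3 = 2.4545 × 44.118 × 19.636 = 2126.4
[tube 3] = 4.00 mM / 2126.4 = 0.001881 mM = 1.88 × 10^3 nM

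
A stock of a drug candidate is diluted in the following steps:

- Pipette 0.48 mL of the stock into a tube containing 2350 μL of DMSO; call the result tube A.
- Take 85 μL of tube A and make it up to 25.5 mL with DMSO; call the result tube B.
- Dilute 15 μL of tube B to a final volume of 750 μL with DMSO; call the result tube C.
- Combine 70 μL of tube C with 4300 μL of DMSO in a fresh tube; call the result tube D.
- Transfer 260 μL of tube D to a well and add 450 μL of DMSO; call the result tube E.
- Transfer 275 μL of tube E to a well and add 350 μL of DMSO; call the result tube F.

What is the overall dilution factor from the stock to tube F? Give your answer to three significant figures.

Step 1: 0.48 mL + 2350 μL = 2.83 mL total → factor 2.83/0.48 = 5.8958
Step 2: 85 μL brought to 25.5 mL → factor 25500/85 = 300
Step 3: 15 μL brought to 750 μL → factor 750/15 = 50
Step 4: 70 μL + 4300 μL = 4370 μL total → factor 4370/70 = 62.429
Step 5: 260 μL + 450 μL = 710 μL total → factor 710/260 = 2.7308
Step 6: 275 μL + 350 μL = 625 μL total → factor 625/275 = 2.2727
Overall dilution factor = 5.8958 × 300 × 50 × 62.429 × 2.7308 × 2.2727 = 3.4265 × 10^7

3.43 × 10^7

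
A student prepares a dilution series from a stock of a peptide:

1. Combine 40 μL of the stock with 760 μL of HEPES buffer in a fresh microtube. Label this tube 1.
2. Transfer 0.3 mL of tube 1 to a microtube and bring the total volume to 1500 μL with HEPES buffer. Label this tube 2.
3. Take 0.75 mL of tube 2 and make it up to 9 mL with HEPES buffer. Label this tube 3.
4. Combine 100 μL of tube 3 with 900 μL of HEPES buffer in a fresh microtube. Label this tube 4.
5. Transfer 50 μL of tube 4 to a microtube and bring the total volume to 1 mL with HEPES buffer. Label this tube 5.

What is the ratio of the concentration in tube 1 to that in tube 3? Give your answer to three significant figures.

60.0

Step 1: 40 μL + 760 μL = 800 μL total → factor 800/40 = 20
Step 2: 0.3 mL brought to 1500 μL → factor 1.5/0.3 = 5
Step 3: 0.75 mL brought to 9 mL → factor 9/0.75 = 12
Dilution factor to tube 1 = 20; to tube 3 = 1200
[tube 1]/[tube 3] = (factor to tube 3)/(factor to tube 1) = 1200/20 = 60.0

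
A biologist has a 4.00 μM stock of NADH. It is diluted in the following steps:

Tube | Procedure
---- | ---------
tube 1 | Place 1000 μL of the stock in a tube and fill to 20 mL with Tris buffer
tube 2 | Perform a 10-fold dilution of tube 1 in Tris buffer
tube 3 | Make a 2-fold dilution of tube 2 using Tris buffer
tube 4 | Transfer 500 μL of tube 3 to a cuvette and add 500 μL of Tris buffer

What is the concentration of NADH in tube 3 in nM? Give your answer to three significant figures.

10.0 nM

Step 1: 1000 μL brought to 20 mL → factor 20000/1000 = 20
Step 2: 10-fold → factor 10
Step 3: 2-fold → factor 2
Dilution factor through tube 3 = 20 × 10 × 2 = 400
[tube 3] = 4.00 μM / 400 = 0.01000 μM = 10.0 nM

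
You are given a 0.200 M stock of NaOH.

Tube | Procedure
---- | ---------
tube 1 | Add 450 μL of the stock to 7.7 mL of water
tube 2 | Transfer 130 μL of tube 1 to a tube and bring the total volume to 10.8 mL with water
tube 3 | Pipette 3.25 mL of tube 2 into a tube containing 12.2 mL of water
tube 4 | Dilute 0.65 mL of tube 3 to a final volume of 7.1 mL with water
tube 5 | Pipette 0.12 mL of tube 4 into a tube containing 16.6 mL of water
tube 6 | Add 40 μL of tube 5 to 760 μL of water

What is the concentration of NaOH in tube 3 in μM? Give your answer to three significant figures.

Step 1: 450 μL + 7.7 mL = 8150 μL total → factor 8150/450 = 18.111
Step 2: 130 μL brought to 10.8 mL → factor 10800/130 = 83.077
Step 3: 3.25 mL + 12.2 mL = 15.45 mL total → factor 15.45/3.25 = 4.7538
Dilution factor through tube 3 = 18.111 × 83.077 × 4.7538 = 7152.7
[tube 3] = 0.200 M / 7152.7 = 2.796 × 10^-5 M = 28.0 μM

28.0 μM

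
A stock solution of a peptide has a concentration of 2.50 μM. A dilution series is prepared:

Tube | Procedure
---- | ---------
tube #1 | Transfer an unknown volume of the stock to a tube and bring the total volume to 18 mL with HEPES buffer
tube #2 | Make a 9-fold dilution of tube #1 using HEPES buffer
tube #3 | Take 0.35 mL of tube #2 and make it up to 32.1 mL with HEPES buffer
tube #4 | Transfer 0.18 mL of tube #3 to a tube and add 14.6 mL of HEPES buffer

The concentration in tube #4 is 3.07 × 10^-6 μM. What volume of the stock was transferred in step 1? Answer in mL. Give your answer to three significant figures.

Step 1: v brought to 18 mL → factor = 18 mL/v
Step 2: 9-fold → factor 9
Step 3: 0.35 mL brought to 32.1 mL → factor 32.1/0.35 = 91.714
Step 4: 0.18 mL + 14.6 mL = 14.78 mL total → factor 14.78/0.18 = 82.111
Product of known-step factors = 67777
Overall factor = 2.50 μM / (3.07 × 10^-6 μM) = 8.1433 × 10^5
Step-1 factor = 8.1433 × 10^5 / 67777 = 12.015
v = 18 mL / 12.015 = 1.50 mL

1.50 mL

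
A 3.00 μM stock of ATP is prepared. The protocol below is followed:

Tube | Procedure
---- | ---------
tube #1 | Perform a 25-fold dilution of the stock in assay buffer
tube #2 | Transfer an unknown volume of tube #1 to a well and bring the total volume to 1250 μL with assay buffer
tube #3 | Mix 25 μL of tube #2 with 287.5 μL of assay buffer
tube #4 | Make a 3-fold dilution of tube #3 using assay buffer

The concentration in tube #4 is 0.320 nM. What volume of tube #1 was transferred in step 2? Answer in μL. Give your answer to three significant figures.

Step 1: 25-fold → factor 25
Step 2: v brought to 1250 μL → factor = 1250 μL/v
Step 3: 25 μL + 287.5 μL = 312.5 μL total → factor 312.5/25 = 12.5
Step 4: 3-fold → factor 3
Product of known-step factors = 937.5
Overall factor = 3.00 μM / (0.320 nM) = 9375
Step-2 factor = 9375 / 937.5 = 10
v = 1250 μL / 10 = 125 μL

125 μL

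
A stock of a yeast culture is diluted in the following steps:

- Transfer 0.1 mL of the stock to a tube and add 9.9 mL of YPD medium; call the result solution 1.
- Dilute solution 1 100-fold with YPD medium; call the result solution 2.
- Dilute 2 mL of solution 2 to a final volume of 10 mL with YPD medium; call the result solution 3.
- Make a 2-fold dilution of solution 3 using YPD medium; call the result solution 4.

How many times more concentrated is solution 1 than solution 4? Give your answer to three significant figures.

1.00 × 10^3

Step 1: 0.1 mL + 9.9 mL = 10 mL total → factor 10/0.1 = 100
Step 2: 100-fold → factor 100
Step 3: 2 mL brought to 10 mL → factor 10/2 = 5
Step 4: 2-fold → factor 2
Dilution factor to solution 1 = 100; to solution 4 = 1 × 10^5
[solution 1]/[solution 4] = (factor to solution 4)/(factor to solution 1) = 1 × 10^5/100 = 1.00 × 10^3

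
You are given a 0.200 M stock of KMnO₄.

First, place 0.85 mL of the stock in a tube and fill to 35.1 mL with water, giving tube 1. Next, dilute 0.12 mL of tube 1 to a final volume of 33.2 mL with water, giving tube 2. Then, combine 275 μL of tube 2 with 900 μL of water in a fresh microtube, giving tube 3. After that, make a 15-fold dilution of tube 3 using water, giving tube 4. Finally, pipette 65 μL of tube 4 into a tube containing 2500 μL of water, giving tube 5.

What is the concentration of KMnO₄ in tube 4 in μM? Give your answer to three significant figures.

0.273 μM

Step 1: 0.85 mL brought to 35.1 mL → factor 35.1/0.85 = 41.294
Step 2: 0.12 mL brought to 33.2 mL → factor 33.2/0.12 = 276.67
Step 3: 275 μL + 900 μL = 1175 μL total → factor 1175/275 = 4.2727
Step 4: 15-fold → factor 15
Dilution factor through tube 4 = 41.294 × 276.67 × 4.2727 × 15 = 7.3222 × 10^5
[tube 4] = 0.200 M / 7.3222 × 10^5 = 2.731 × 10^-7 M = 0.273 μM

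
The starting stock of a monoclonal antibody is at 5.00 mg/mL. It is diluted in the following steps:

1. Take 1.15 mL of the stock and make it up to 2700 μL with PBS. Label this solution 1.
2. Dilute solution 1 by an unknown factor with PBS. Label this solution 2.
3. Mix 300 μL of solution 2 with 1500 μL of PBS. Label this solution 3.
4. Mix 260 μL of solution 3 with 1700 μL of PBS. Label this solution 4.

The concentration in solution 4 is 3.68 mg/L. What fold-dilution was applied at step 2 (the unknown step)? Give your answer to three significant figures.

Step 1: 1.15 mL brought to 2700 μL → factor 2.7/1.15 = 2.3478
Step 2: unknown factor x
Step 3: 300 μL + 1500 μL = 1800 μL total → factor 1800/300 = 6
Step 4: 260 μL + 1700 μL = 1960 μL total → factor 1960/260 = 7.5385
Product of known-step factors = 106.19
Overall factor = 5.00 mg/mL / (3.68 mg/L) = 1358.7
x = 1358.7 / 106.19 = 12.8

12.8-fold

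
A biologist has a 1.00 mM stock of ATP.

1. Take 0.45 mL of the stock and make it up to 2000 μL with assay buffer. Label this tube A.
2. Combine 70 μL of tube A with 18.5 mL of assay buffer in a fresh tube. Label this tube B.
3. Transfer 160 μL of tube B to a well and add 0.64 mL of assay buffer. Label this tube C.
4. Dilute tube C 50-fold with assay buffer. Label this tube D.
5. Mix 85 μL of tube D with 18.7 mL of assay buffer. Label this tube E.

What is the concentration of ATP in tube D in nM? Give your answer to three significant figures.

3.39 nM

Step 1: 0.45 mL brought to 2000 μL → factor 2/0.45 = 4.4444
Step 2: 70 μL + 18.5 mL = 18570 μL total → factor 18570/70 = 265.29
Step 3: 160 μL + 0.64 mL = 800 μL total → factor 800/160 = 5
Step 4: 50-fold → factor 50
Dilution factor through tube D = 4.4444 × 265.29 × 5 × 50 = 2.9476 × 10^5
[tube D] = 1.00 mM / 2.9476 × 10^5 = 3.393 × 10^-6 mM = 3.39 nM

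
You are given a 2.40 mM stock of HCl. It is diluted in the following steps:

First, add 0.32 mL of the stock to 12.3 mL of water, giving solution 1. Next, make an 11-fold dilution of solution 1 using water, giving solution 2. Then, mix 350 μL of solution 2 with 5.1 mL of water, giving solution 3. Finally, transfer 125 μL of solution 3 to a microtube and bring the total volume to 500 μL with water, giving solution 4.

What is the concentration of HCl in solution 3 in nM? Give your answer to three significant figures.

355 nM

Step 1: 0.32 mL + 12.3 mL = 12.62 mL total → factor 12.62/0.32 = 39.438
Step 2: 11-fold → factor 11
Step 3: 350 μL + 5.1 mL = 5450 μL total → factor 5450/350 = 15.571
Dilution factor through solution 3 = 39.438 × 11 × 15.571 = 6755.1
[solution 3] = 2.40 mM / 6755.1 = 0.0003553 mM = 355 nM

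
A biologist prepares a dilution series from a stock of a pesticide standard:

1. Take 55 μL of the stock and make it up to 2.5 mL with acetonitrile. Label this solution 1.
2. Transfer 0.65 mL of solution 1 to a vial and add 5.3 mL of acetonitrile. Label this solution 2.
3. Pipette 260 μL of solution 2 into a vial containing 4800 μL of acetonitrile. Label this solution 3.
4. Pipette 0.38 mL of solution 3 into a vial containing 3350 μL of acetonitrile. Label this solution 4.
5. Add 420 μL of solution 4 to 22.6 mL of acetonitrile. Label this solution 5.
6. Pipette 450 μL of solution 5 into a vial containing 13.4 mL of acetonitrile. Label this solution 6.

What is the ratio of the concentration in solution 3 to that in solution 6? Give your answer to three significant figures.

1.66 × 10^4

Step 1: 55 μL brought to 2.5 mL → factor 2500/55 = 45.455
Step 2: 0.65 mL + 5.3 mL = 5.95 mL total → factor 5.95/0.65 = 9.1538
Step 3: 260 μL + 4800 μL = 5060 μL total → factor 5060/260 = 19.462
Step 4: 0.38 mL + 3350 μL = 3.73 mL total → factor 3.73/0.38 = 9.8158
Step 5: 420 μL + 22.6 mL = 23020 μL total → factor 23020/420 = 54.81
Step 6: 450 μL + 13.4 mL = 13850 μL total → factor 13850/450 = 30.778
Dilution factor to solution 3 = 8097.6; to solution 6 = 1.3408 × 10^8
[solution 3]/[solution 6] = (factor to solution 6)/(factor to solution 3) = 1.3408 × 10^8/8097.6 = 1.66 × 10^4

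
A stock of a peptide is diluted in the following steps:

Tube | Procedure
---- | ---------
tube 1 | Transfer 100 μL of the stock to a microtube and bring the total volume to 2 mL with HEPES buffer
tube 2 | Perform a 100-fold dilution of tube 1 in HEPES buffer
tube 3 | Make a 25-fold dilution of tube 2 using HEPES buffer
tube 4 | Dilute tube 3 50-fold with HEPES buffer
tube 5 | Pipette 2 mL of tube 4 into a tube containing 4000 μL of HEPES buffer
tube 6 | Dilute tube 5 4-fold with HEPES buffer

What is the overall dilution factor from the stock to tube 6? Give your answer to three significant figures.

3.00 × 10^7

Step 1: 100 μL brought to 2 mL → factor 2000/100 = 20
Step 2: 100-fold → factor 100
Step 3: 25-fold → factor 25
Step 4: 50-fold → factor 50
Step 5: 2 mL + 4000 μL = 6 mL total → factor 6/2 = 3
Step 6: 4-fold → factor 4
Overall dilution factor = 20 × 100 × 25 × 50 × 3 × 4 = 3 × 10^7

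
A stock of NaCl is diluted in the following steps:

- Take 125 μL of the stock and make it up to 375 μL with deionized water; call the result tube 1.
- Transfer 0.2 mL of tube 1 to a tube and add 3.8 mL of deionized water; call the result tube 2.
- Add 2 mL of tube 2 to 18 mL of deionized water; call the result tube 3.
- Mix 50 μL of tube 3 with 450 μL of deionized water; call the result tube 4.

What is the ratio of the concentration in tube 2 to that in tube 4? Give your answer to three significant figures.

Step 1: 125 μL brought to 375 μL → factor 375/125 = 3
Step 2: 0.2 mL + 3.8 mL = 4 mL total → factor 4/0.2 = 20
Step 3: 2 mL + 18 mL = 20 mL total → factor 20/2 = 10
Step 4: 50 μL + 450 μL = 500 μL total → factor 500/50 = 10
Dilution factor to tube 2 = 60; to tube 4 = 6000
[tube 2]/[tube 4] = (factor to tube 4)/(factor to tube 2) = 6000/60 = 100

100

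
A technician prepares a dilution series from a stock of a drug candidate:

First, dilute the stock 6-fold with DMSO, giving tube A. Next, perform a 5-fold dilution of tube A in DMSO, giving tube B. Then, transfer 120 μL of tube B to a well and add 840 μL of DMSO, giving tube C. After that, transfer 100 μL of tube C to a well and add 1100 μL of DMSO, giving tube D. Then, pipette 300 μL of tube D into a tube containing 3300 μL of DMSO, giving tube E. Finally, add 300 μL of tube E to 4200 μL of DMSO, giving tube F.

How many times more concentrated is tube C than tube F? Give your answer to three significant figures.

2.16 × 10^3

Step 1: 6-fold → factor 6
Step 2: 5-fold → factor 5
Step 3: 120 μL + 840 μL = 960 μL total → factor 960/120 = 8
Step 4: 100 μL + 1100 μL = 1200 μL total → factor 1200/100 = 12
Step 5: 300 μL + 3300 μL = 3600 μL total → factor 3600/300 = 12
Step 6: 300 μL + 4200 μL = 4500 μL total → factor 4500/300 = 15
Dilution factor to tube C = 240; to tube F = 5.184 × 10^5
[tube C]/[tube F] = (factor to tube F)/(factor to tube C) = 5.184 × 10^5/240 = 2.16 × 10^3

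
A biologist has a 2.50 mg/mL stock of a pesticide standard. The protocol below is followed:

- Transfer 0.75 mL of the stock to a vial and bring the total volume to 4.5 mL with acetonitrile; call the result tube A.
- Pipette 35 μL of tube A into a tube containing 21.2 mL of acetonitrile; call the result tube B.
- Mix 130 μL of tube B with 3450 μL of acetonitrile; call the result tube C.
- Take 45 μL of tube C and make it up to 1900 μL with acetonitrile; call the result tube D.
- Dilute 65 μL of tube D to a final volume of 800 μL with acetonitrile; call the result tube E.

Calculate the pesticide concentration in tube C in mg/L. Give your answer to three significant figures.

0.0249 mg/L

Step 1: 0.75 mL brought to 4.5 mL → factor 4.5/0.75 = 6
Step 2: 35 μL + 21.2 mL = 21235 μL total → factor 21235/35 = 606.71
Step 3: 130 μL + 3450 μL = 3580 μL total → factor 3580/130 = 27.538
Dilution factor through tube C = 6 × 606.71 × 27.538 = 1.0025 × 10^5
[tube C] = 2.50 mg/mL / 1.0025 × 10^5 = 2.494 × 10^-5 mg/mL = 0.0249 mg/L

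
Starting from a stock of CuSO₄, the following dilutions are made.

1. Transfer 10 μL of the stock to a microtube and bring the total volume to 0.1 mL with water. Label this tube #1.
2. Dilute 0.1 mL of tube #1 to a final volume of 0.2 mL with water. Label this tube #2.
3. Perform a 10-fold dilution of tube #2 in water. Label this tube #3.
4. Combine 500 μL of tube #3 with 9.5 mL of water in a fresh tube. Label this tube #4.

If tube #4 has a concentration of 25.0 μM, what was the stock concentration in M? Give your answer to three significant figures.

Step 1: 10 μL brought to 0.1 mL → factor 100/10 = 10
Step 2: 0.1 mL brought to 0.2 mL → factor 0.2/0.1 = 2
Step 3: 10-fold → factor 10
Step 4: 500 μL + 9.5 mL = 10000 μL total → factor 10000/500 = 20
Overall dilution factor = 10 × 2 × 10 × 20 = 4000
Stock = 25.0 μM × 4000 = 1.000 × 10^5 μM = 0.100 M

0.100 M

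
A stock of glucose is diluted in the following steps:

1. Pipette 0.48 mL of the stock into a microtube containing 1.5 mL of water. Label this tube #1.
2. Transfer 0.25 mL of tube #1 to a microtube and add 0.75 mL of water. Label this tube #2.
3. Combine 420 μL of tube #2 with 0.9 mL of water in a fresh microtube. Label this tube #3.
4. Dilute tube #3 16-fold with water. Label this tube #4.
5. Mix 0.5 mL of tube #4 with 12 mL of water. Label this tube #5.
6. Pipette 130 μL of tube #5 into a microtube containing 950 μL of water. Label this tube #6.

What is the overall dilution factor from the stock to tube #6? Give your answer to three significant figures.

Step 1: 0.48 mL + 1.5 mL = 1.98 mL total → factor 1.98/0.48 = 4.125
Step 2: 0.25 mL + 0.75 mL = 1 mL total → factor 1/0.25 = 4
Step 3: 420 μL + 0.9 mL = 1320 μL total → factor 1320/420 = 3.1429
Step 4: 16-fold → factor 16
Step 5: 0.5 mL + 12 mL = 12.5 mL total → factor 12.5/0.5 = 25
Step 6: 130 μL + 950 μL = 1080 μL total → factor 1080/130 = 8.3077
Overall dilution factor = 4.125 × 4 × 3.1429 × 16 × 25 × 8.3077 = 1.7233 × 10^5

1.72 × 10^5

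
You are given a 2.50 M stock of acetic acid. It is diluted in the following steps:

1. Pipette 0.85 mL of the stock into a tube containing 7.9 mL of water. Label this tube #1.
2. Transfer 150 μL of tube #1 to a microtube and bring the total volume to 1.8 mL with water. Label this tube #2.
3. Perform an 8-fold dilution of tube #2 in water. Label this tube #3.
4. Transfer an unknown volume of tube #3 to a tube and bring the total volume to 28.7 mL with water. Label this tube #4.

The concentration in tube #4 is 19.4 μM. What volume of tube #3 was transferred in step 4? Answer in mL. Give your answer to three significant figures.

0.220 mL

Step 1: 0.85 mL + 7.9 mL = 8.75 mL total → factor 8.75/0.85 = 10.294
Step 2: 150 μL brought to 1.8 mL → factor 1800/150 = 12
Step 3: 8-fold → factor 8
Step 4: v brought to 28.7 mL → factor = 28.7 mL/v
Product of known-step factors = 988.24
Overall factor = 2.50 M / (19.4 μM) = 1.2887 × 10^5
Step-4 factor = 1.2887 × 10^5 / 988.24 = 130.4
v = 28.7 mL / 130.4 = 0.220 mL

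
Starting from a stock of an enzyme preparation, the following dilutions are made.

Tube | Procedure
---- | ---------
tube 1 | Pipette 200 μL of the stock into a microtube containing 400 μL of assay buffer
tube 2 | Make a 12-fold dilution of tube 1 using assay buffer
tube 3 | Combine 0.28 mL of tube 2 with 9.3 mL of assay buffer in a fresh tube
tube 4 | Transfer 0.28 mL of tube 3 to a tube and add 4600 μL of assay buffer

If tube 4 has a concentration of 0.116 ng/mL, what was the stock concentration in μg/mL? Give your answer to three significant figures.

Step 1: 200 μL + 400 μL = 600 μL total → factor 600/200 = 3
Step 2: 12-fold → factor 12
Step 3: 0.28 mL + 9.3 mL = 9.58 mL total → factor 9.58/0.28 = 34.214
Step 4: 0.28 mL + 4600 μL = 4.88 mL total → factor 4.88/0.28 = 17.429
Overall dilution factor = 3 × 12 × 34.214 × 17.429 = 21467
Stock = 0.116 ng/mL × 21467 = 2490 ng/mL = 2.49 μg/mL

2.49 μg/mL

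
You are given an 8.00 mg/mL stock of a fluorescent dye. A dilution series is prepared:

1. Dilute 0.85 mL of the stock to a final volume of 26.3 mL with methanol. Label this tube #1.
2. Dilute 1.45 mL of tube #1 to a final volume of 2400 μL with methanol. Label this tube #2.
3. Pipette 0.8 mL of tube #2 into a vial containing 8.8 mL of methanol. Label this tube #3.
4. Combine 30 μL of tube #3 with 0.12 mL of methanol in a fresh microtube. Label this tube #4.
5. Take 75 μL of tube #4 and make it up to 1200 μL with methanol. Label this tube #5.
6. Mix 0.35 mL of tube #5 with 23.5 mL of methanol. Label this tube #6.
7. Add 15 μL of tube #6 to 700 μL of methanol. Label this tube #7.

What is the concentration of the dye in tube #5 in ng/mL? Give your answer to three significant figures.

Step 1: 0.85 mL brought to 26.3 mL → factor 26.3/0.85 = 30.941
Step 2: 1.45 mL brought to 2400 μL → factor 2.4/1.45 = 1.6552
Step 3: 0.8 mL + 8.8 mL = 9.6 mL total → factor 9.6/0.8 = 12
Step 4: 30 μL + 0.12 mL = 150 μL total → factor 150/30 = 5
Step 5: 75 μL brought to 1200 μL → factor 1200/75 = 16
Dilution factor through tube #5 = 30.941 × 1.6552 × 12 × 5 × 16 = 49164
[tube #5] = 8.00 mg/mL / 49164 = 0.0001627 mg/mL = 163 ng/mL

163 ng/mL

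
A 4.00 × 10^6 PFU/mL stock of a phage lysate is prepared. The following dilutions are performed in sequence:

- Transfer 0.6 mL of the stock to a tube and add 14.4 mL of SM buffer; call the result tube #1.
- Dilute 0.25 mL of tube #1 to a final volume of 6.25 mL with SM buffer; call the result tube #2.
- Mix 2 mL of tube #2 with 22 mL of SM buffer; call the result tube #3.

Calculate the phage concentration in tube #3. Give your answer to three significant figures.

Step 1: 0.6 mL + 14.4 mL = 15 mL total → factor 15/0.6 = 25
Step 2: 0.25 mL brought to 6.25 mL → factor 6.25/0.25 = 25
Step 3: 2 mL + 22 mL = 24 mL total → factor 24/2 = 12
Dilution factor through tube #3 = 25 × 25 × 12 = 7500
[tube #3] = 4.00 × 10^6 PFU/mL / 7500 = 533 PFU/mL

533 PFU/mL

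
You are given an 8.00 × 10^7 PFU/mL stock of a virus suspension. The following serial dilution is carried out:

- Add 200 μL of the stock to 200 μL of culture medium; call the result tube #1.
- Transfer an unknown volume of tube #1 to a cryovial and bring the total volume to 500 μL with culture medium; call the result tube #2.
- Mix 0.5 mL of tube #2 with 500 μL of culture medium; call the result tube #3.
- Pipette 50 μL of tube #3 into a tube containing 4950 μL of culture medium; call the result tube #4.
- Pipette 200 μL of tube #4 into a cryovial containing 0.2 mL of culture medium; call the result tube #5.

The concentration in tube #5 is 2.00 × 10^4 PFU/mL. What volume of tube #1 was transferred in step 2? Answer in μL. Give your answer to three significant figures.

100 μL

Step 1: 200 μL + 200 μL = 400 μL total → factor 400/200 = 2
Step 2: v brought to 500 μL → factor = 500 μL/v
Step 3: 0.5 mL + 500 μL = 1 mL total → factor 1/0.5 = 2
Step 4: 50 μL + 4950 μL = 5000 μL total → factor 5000/50 = 100
Step 5: 200 μL + 0.2 mL = 400 μL total → factor 400/200 = 2
Product of known-step factors = 800
Overall factor = 8.00 × 10^7 PFU/mL / (2.00 × 10^4 PFU/mL) = 4000
Step-2 factor = 4000 / 800 = 5
v = 500 μL / 5 = 100 μL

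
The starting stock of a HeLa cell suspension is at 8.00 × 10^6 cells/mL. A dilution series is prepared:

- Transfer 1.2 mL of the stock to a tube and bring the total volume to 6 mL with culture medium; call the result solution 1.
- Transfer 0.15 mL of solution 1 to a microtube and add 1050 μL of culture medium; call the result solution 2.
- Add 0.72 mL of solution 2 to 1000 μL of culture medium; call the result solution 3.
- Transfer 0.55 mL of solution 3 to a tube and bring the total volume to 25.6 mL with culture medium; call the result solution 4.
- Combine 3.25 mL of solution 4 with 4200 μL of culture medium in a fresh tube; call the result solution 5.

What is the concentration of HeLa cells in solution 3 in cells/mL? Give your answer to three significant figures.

8.37 × 10^4 cells/mL

Step 1: 1.2 mL brought to 6 mL → factor 6/1.2 = 5
Step 2: 0.15 mL + 1050 μL = 1.2 mL total → factor 1.2/0.15 = 8
Step 3: 0.72 mL + 1000 μL = 1.72 mL total → factor 1.72/0.72 = 2.3889
Dilution factor through solution 3 = 5 × 8 × 2.3889 = 95.556
[solution 3] = 8.00 × 10^6 cells/mL / 95.556 = 8.37 × 10^4 cells/mL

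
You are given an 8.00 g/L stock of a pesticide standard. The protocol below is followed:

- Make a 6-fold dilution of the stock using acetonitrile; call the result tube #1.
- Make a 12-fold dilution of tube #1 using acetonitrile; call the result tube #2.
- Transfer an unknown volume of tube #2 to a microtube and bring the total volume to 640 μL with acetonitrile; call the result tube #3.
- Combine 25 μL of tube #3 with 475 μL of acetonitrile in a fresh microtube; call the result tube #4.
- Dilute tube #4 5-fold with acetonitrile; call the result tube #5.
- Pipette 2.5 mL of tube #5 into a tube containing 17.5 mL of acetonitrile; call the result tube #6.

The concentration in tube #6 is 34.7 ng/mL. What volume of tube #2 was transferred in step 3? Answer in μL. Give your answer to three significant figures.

160 μL

Step 1: 6-fold → factor 6
Step 2: 12-fold → factor 12
Step 3: v brought to 640 μL → factor = 640 μL/v
Step 4: 25 μL + 475 μL = 500 μL total → factor 500/25 = 20
Step 5: 5-fold → factor 5
Step 6: 2.5 mL + 17.5 mL = 20 mL total → factor 20/2.5 = 8
Product of known-step factors = 57600
Overall factor = 8.00 g/L / (34.7 ng/mL) = 2.3055 × 10^5
Step-3 factor = 2.3055 × 10^5 / 57600 = 4.0026
v = 640 μL / 4.0026 = 160 μL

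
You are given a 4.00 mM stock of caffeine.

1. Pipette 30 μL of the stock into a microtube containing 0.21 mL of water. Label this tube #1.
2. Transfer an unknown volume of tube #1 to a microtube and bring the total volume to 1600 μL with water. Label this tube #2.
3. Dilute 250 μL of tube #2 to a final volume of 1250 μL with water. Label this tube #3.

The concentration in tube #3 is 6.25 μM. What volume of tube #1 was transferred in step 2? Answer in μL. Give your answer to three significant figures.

100 μL

Step 1: 30 μL + 0.21 mL = 240 μL total → factor 240/30 = 8
Step 2: v brought to 1600 μL → factor = 1600 μL/v
Step 3: 250 μL brought to 1250 μL → factor 1250/250 = 5
Product of known-step factors = 40
Overall factor = 4.00 mM / (6.25 μM) = 640
Step-2 factor = 640 / 40 = 16
v = 1600 μL / 16 = 100 μL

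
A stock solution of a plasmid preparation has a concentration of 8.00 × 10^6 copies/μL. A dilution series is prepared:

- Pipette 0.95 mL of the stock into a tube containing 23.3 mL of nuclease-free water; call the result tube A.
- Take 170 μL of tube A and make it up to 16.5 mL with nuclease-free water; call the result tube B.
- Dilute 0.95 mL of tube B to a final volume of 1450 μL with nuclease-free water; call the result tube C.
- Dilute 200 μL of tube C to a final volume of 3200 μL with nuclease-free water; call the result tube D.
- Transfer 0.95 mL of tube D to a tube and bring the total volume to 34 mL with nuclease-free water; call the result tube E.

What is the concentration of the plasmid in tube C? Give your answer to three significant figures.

2.12 × 10^3 copies/μL

Step 1: 0.95 mL + 23.3 mL = 24.25 mL total → factor 24.25/0.95 = 25.526
Step 2: 170 μL brought to 16.5 mL → factor 16500/170 = 97.059
Step 3: 0.95 mL brought to 1450 μL → factor 1.45/0.95 = 1.5263
Dilution factor through tube C = 25.526 × 97.059 × 1.5263 = 3781.5
[tube C] = 8.00 × 10^6 copies/μL / 3781.5 = 2.12 × 10^3 copies/μL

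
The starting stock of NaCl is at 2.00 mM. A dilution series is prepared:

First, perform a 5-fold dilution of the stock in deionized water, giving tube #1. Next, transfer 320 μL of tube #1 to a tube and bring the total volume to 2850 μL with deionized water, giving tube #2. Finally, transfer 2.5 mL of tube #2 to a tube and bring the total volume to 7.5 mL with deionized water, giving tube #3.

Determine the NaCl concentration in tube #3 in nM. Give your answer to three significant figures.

1.50 × 10^4 nM

Step 1: 5-fold → factor 5
Step 2: 320 μL brought to 2850 μL → factor 2850/320 = 8.9062
Step 3: 2.5 mL brought to 7.5 mL → factor 7.5/2.5 = 3
Overall dilution factor = 5 × 8.9062 × 3 = 133.59
Final = 2.00 mM / 133.59 = 0.01497 mM = 1.50 × 10^4 nM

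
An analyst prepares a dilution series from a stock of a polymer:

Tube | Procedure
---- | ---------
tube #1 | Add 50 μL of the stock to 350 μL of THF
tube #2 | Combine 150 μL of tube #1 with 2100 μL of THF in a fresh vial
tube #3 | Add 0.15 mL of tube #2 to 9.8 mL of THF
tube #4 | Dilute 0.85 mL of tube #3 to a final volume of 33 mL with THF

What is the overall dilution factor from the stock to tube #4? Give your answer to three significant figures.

Step 1: 50 μL + 350 μL = 400 μL total → factor 400/50 = 8
Step 2: 150 μL + 2100 μL = 2250 μL total → factor 2250/150 = 15
Step 3: 0.15 mL + 9.8 mL = 9.95 mL total → factor 9.95/0.15 = 66.333
Step 4: 0.85 mL brought to 33 mL → factor 33/0.85 = 38.824
Overall dilution factor = 8 × 15 × 66.333 × 38.824 = 3.0904 × 10^5

3.09 × 10^5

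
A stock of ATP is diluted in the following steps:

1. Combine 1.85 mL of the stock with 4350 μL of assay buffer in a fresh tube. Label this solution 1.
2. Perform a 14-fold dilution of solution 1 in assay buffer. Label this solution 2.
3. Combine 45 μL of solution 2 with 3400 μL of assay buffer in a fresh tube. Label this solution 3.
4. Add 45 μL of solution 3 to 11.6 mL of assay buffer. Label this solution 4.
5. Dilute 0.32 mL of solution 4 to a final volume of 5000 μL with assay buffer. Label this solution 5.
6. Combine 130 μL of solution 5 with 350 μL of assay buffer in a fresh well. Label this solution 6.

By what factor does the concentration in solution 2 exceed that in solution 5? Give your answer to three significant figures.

Step 1: 1.85 mL + 4350 μL = 6.2 mL total → factor 6.2/1.85 = 3.3514
Step 2: 14-fold → factor 14
Step 3: 45 μL + 3400 μL = 3445 μL total → factor 3445/45 = 76.556
Step 4: 45 μL + 11.6 mL = 11645 μL total → factor 11645/45 = 258.78
Step 5: 0.32 mL brought to 5000 μL → factor 5/0.32 = 15.625
Dilution factor to solution 2 = 46.919; to solution 5 = 1.4524 × 10^7
[solution 2]/[solution 5] = (factor to solution 5)/(factor to solution 2) = 1.4524 × 10^7/46.919 = 3.10 × 10^5

3.10 × 10^5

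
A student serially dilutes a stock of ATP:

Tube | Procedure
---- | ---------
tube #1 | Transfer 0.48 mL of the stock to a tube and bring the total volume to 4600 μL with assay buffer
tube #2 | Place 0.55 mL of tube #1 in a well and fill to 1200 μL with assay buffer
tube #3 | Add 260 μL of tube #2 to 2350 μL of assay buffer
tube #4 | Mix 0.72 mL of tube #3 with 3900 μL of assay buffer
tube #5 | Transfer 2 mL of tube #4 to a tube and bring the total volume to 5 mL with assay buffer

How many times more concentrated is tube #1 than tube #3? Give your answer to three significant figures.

Step 1: 0.48 mL brought to 4600 μL → factor 4.6/0.48 = 9.5833
Step 2: 0.55 mL brought to 1200 μL → factor 1.2/0.55 = 2.1818
Step 3: 260 μL + 2350 μL = 2610 μL total → factor 2610/260 = 10.038
Dilution factor to tube #1 = 9.5833; to tube #3 = 209.9
[tube #1]/[tube #3] = (factor to tube #3)/(factor to tube #1) = 209.9/9.5833 = 21.9

21.9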